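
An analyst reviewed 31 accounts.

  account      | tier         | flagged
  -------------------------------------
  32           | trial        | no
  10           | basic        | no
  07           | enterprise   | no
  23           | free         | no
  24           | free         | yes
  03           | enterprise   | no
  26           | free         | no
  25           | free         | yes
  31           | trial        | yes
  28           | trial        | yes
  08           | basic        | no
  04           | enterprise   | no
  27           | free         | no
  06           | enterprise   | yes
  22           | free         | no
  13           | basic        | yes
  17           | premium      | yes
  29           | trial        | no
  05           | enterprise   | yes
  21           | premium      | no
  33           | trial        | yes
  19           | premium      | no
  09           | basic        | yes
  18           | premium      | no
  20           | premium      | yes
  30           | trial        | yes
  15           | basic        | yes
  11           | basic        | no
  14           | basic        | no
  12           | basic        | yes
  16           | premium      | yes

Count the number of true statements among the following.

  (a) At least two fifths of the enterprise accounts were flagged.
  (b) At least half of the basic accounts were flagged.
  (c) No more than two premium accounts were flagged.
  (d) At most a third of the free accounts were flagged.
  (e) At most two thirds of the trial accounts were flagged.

(a) enterprise: |A| = 5, |A ∩ B| = 2; needs |A ∩ B| / |A| ≥ 2/5 — true.
(b) basic: |A| = 8, |A ∩ B| = 4; needs |A ∩ B| ≥ |A ∖ B| — true.
(c) premium: |A| = 6, |A ∩ B| = 3; needs |A ∩ B| ≤ 2 — false.
(d) free: |A| = 6, |A ∩ B| = 2; needs |A ∩ B| / |A| ≤ 1/3 — true.
(e) trial: |A| = 6, |A ∩ B| = 4; needs |A ∩ B| / |A| ≤ 2/3 — true.

4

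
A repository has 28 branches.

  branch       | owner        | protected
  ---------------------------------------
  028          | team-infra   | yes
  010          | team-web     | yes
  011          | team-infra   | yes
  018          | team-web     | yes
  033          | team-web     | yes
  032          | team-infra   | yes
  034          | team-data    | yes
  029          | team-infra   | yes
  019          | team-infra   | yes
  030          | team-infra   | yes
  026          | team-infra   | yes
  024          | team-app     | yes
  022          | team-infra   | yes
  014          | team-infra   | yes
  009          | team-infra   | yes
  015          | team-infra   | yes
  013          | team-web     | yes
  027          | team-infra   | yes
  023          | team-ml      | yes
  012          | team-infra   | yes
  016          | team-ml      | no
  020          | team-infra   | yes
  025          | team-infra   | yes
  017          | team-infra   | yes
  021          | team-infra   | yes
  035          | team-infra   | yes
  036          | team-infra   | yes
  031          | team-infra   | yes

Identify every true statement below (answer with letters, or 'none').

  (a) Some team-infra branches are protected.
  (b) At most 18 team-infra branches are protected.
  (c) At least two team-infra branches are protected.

(a), (c)

|A| = 20, |A ∩ B| = 20, |A ∖ B| = 0.
(a) A ∩ B ≠ ∅ (|A ∩ B| ≥ 1): holds.
(b) |A ∩ B| ≤ 18: fails.
(c) |A ∩ B| ≥ 2: holds.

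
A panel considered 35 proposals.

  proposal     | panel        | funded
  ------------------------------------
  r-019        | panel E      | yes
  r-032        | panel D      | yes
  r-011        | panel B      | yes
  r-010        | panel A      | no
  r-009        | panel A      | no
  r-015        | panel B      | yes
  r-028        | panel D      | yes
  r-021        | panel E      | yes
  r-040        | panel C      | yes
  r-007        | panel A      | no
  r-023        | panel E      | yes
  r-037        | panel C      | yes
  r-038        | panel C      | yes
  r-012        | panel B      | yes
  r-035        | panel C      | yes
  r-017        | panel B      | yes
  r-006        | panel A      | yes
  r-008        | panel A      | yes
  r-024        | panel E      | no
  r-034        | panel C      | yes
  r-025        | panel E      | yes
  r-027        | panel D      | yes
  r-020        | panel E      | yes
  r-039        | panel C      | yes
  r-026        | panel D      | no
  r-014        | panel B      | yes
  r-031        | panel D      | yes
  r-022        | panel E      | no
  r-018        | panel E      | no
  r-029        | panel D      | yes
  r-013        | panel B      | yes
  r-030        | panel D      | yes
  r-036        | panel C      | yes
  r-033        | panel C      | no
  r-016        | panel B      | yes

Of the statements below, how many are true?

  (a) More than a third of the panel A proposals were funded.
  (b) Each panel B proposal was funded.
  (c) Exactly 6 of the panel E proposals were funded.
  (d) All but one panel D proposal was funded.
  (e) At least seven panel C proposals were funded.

4

(a) panel A: |A| = 5, |A ∩ B| = 2; needs |A ∩ B| / |A| > 1/3 — true.
(b) panel B: |A| = 7, |A ∩ B| = 7; needs A ⊆ B, i.e. every element of A is in B (|A ∖ B| = 0) — true.
(c) panel E: |A| = 8, |A ∩ B| = 5; needs |A ∩ B| = 6 — false.
(d) panel D: |A| = 7, |A ∩ B| = 6; needs |A ∖ B| = 1 — true.
(e) panel C: |A| = 8, |A ∩ B| = 7; needs |A ∩ B| ≥ 7 — true.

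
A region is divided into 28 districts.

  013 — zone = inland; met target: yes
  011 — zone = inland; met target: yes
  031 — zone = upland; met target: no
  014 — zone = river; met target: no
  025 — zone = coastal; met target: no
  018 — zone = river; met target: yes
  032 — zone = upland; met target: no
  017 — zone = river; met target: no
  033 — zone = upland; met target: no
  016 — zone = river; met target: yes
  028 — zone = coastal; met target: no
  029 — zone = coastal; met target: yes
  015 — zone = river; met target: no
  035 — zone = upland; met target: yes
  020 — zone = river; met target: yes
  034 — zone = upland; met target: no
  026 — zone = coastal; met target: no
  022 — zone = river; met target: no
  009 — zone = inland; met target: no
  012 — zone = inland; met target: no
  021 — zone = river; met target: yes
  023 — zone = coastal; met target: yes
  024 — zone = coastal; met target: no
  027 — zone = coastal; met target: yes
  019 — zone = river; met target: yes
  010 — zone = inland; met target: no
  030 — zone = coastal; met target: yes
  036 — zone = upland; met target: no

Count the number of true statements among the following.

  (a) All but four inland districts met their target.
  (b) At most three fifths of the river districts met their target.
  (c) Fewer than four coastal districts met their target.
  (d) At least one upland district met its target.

(a) inland: |A| = 5, |A ∩ B| = 2; needs |A ∖ B| = 4 — false.
(b) river: |A| = 9, |A ∩ B| = 5; needs |A ∩ B| / |A| ≤ 3/5 — true.
(c) coastal: |A| = 8, |A ∩ B| = 4; needs |A ∩ B| < 4 — false.
(d) upland: |A| = 6, |A ∩ B| = 1; needs A ∩ B ≠ ∅ (|A ∩ B| ≥ 1) — true.

2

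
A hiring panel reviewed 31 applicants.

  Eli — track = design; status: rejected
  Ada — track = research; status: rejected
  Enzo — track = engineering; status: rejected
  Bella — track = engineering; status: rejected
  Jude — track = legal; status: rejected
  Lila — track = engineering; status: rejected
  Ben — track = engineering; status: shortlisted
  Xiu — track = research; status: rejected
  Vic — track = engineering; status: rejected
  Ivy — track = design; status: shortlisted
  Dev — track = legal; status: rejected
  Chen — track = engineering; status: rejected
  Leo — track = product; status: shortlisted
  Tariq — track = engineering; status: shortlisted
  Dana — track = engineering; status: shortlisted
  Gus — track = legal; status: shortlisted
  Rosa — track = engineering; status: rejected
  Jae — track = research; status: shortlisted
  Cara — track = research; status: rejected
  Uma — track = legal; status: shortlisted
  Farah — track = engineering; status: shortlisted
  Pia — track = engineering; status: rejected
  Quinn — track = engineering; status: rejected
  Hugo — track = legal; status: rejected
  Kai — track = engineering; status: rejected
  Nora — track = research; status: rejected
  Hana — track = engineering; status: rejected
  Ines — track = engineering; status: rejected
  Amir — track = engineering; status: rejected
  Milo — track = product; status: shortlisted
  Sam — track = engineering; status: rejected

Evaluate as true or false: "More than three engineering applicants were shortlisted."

True

'More than three engineering applicants were shortlisted' holds iff |A ∩ B| > 3.
|A| = 17, |A ∩ B| = 4, |A ∖ B| = 13.
|A ∩ B| = 4, so the statement is true.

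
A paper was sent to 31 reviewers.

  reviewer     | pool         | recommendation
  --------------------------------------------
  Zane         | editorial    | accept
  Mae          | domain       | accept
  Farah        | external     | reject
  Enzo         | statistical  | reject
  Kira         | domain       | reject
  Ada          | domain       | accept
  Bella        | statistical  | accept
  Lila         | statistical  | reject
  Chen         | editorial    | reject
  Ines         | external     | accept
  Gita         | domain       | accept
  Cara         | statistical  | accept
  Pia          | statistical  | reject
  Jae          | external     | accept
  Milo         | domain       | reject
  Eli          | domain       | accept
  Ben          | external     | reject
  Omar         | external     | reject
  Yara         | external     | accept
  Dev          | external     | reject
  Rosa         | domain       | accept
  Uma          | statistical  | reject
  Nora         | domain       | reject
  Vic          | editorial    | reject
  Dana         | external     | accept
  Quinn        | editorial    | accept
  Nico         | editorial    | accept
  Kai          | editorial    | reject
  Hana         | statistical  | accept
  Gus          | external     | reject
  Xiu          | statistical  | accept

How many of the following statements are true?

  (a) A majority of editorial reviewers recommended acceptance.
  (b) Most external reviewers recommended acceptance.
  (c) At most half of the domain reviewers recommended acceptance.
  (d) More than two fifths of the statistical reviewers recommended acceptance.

1

(a) editorial: |A| = 6, |A ∩ B| = 3; needs |A ∩ B| > |A ∖ B| — false.
(b) external: |A| = 9, |A ∩ B| = 4; needs |A ∩ B| > |A ∖ B| — false.
(c) domain: |A| = 8, |A ∩ B| = 5; needs |A ∩ B| ≤ |A ∖ B| — false.
(d) statistical: |A| = 8, |A ∩ B| = 4; needs |A ∩ B| / |A| > 2/5 — true.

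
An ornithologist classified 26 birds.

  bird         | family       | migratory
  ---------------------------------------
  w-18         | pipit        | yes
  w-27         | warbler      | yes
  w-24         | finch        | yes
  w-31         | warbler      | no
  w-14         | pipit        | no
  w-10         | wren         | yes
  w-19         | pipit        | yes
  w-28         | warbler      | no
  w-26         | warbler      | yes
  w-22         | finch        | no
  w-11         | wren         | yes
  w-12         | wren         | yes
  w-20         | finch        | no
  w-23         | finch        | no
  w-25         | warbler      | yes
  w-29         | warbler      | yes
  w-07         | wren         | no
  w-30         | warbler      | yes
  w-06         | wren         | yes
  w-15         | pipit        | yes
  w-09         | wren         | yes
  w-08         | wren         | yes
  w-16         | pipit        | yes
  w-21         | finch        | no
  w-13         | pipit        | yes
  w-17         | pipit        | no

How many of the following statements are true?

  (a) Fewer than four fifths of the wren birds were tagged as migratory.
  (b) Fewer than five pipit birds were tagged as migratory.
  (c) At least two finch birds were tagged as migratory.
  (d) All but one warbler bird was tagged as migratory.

0

(a) wren: |A| = 7, |A ∩ B| = 6; needs |A ∩ B| / |A| < 4/5 — false.
(b) pipit: |A| = 7, |A ∩ B| = 5; needs |A ∩ B| < 5 — false.
(c) finch: |A| = 5, |A ∩ B| = 1; needs |A ∩ B| ≥ 2 — false.
(d) warbler: |A| = 7, |A ∩ B| = 5; needs |A ∖ B| = 1 — false.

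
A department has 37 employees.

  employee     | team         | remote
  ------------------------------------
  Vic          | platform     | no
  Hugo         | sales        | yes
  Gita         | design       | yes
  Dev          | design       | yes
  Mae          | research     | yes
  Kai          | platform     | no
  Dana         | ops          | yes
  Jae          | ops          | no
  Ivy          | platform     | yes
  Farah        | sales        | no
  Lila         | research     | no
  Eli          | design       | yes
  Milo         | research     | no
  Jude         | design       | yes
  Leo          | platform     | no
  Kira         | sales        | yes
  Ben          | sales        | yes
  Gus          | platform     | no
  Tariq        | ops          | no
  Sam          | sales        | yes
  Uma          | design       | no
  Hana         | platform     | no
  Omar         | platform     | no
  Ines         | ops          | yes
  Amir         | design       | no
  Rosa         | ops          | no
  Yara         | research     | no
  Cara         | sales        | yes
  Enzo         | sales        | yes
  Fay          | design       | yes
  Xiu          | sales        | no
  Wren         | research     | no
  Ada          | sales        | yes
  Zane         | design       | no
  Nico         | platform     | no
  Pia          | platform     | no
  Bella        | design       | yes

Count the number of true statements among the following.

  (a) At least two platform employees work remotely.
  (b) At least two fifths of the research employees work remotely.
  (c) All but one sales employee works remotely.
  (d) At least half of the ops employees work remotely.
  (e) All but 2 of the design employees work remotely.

0

(a) platform: |A| = 9, |A ∩ B| = 1; needs |A ∩ B| ≥ 2 — false.
(b) research: |A| = 5, |A ∩ B| = 1; needs |A ∩ B| / |A| ≥ 2/5 — false.
(c) sales: |A| = 9, |A ∩ B| = 7; needs |A ∖ B| = 1 — false.
(d) ops: |A| = 5, |A ∩ B| = 2; needs |A ∩ B| ≥ |A ∖ B| — false.
(e) design: |A| = 9, |A ∩ B| = 6; needs |A ∖ B| = 2 — false.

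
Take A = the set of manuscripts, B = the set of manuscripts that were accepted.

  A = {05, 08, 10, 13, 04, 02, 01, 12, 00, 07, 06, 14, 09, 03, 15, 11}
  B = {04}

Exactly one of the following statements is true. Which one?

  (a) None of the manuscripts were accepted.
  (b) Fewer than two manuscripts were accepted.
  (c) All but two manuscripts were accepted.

|A| = 16, |A ∩ B| = 1, |A ∖ B| = 15.
(a) requires A ∩ B = ∅ (|A ∩ B| = 0): false.
(b) requires |A ∩ B| < 2: true.
(c) requires |A ∖ B| = 2: false.

(b)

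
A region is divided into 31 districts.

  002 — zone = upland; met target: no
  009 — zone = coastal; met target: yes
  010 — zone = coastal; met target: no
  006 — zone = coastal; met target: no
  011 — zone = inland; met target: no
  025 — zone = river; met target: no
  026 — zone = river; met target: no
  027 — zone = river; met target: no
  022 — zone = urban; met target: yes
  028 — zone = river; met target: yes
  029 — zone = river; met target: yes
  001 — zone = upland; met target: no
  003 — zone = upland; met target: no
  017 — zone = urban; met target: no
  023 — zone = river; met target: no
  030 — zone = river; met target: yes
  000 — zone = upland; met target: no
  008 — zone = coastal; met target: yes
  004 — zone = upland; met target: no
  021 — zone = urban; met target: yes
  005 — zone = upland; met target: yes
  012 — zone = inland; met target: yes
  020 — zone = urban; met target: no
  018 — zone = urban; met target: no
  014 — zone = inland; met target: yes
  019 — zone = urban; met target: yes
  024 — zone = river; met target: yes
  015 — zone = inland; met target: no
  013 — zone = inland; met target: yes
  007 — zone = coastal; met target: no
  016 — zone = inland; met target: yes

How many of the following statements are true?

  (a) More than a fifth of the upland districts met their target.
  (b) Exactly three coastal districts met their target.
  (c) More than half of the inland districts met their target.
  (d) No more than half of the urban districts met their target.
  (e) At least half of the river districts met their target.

3

(a) upland: |A| = 6, |A ∩ B| = 1; needs |A ∩ B| / |A| > 1/5 — false.
(b) coastal: |A| = 5, |A ∩ B| = 2; needs |A ∩ B| = 3 — false.
(c) inland: |A| = 6, |A ∩ B| = 4; needs |A ∩ B| > |A ∖ B| — true.
(d) urban: |A| = 6, |A ∩ B| = 3; needs |A ∩ B| ≤ |A ∖ B| — true.
(e) river: |A| = 8, |A ∩ B| = 4; needs |A ∩ B| ≥ |A ∖ B| — true.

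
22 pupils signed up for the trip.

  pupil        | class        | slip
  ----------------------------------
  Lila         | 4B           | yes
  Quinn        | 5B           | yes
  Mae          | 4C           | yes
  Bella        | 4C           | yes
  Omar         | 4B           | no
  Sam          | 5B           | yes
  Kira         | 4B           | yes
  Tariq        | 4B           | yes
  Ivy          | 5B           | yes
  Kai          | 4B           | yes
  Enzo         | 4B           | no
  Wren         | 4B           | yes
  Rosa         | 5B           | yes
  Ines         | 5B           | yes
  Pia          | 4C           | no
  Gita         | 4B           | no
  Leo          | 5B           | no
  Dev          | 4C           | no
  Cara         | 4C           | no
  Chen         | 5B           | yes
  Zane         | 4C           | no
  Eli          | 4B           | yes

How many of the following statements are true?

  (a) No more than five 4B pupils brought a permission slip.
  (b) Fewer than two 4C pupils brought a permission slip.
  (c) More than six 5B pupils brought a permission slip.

(a) 4B: |A| = 9, |A ∩ B| = 6; needs |A ∩ B| ≤ 5 — false.
(b) 4C: |A| = 6, |A ∩ B| = 2; needs |A ∩ B| < 2 — false.
(c) 5B: |A| = 7, |A ∩ B| = 6; needs |A ∩ B| > 6 — false.

0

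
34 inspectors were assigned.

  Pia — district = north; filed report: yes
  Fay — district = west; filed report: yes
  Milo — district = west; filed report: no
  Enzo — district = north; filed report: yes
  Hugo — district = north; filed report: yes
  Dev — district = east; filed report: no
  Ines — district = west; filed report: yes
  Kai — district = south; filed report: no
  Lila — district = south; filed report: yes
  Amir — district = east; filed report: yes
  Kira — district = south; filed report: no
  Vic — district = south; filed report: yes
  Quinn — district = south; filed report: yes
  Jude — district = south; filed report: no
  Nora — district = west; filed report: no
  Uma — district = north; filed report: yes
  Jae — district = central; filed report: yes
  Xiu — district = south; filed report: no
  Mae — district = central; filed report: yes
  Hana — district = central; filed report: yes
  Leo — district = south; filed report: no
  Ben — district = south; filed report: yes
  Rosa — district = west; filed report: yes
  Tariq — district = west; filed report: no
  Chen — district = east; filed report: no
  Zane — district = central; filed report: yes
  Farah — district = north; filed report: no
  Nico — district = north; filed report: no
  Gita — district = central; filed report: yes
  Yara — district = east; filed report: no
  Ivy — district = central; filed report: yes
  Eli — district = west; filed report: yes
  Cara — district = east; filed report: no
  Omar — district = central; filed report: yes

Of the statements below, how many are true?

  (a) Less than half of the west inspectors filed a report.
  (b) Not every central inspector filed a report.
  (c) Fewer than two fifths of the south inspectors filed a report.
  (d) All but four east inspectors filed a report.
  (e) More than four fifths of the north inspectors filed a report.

1

(a) west: |A| = 7, |A ∩ B| = 4; needs |A ∩ B| < |A ∖ B| — false.
(b) central: |A| = 7, |A ∩ B| = 7; needs A ⊄ B (|A ∖ B| ≥ 1) — false.
(c) south: |A| = 9, |A ∩ B| = 4; needs |A ∩ B| / |A| < 2/5 — false.
(d) east: |A| = 5, |A ∩ B| = 1; needs |A ∖ B| = 4 — true.
(e) north: |A| = 6, |A ∩ B| = 4; needs |A ∩ B| / |A| > 4/5 — false.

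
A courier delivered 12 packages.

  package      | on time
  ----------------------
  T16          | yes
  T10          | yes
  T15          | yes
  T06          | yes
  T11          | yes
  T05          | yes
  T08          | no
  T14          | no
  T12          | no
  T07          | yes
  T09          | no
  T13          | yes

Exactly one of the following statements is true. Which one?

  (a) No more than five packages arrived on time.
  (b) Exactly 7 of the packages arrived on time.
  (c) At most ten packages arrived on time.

(c)

|A| = 12, |A ∩ B| = 8, |A ∖ B| = 4.
(a) requires |A ∩ B| ≤ 5: false.
(b) requires |A ∩ B| = 7: false.
(c) requires |A ∩ B| ≤ 10: true.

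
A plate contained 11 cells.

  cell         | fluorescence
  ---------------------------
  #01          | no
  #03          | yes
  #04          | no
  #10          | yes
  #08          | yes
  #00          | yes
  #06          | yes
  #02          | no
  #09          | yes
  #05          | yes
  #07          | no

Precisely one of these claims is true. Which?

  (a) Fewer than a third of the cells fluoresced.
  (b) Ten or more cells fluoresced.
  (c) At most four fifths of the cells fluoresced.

(c)

|A| = 11, |A ∩ B| = 7, |A ∖ B| = 4.
(a) requires |A ∩ B| / |A| < 1/3: false.
(b) requires |A ∩ B| ≥ 10: false.
(c) requires |A ∩ B| / |A| ≤ 4/5: true.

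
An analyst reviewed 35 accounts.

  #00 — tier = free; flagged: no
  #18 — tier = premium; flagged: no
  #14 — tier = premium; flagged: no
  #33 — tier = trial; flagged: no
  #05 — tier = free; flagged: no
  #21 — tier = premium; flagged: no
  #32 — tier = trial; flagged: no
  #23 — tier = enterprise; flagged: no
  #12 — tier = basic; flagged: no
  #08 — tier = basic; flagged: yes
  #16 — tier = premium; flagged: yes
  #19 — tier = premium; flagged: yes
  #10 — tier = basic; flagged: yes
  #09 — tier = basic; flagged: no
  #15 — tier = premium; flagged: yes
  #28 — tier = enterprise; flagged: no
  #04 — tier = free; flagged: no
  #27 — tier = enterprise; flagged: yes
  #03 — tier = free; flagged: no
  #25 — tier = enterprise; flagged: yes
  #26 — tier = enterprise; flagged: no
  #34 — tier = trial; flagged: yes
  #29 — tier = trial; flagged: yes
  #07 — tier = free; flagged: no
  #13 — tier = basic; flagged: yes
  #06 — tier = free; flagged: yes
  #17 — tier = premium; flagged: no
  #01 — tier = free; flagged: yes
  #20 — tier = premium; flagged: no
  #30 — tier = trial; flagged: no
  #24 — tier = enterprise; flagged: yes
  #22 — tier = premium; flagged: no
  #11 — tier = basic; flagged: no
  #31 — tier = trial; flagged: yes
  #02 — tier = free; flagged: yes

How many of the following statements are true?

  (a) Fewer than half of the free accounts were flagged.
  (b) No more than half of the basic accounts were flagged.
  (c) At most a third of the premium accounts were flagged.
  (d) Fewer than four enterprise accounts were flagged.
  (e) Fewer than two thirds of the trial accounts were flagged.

5

(a) free: |A| = 8, |A ∩ B| = 3; needs |A ∩ B| < |A ∖ B| — true.
(b) basic: |A| = 6, |A ∩ B| = 3; needs |A ∩ B| ≤ |A ∖ B| — true.
(c) premium: |A| = 9, |A ∩ B| = 3; needs |A ∩ B| / |A| ≤ 1/3 — true.
(d) enterprise: |A| = 6, |A ∩ B| = 3; needs |A ∩ B| < 4 — true.
(e) trial: |A| = 6, |A ∩ B| = 3; needs |A ∩ B| / |A| < 2/3 — true.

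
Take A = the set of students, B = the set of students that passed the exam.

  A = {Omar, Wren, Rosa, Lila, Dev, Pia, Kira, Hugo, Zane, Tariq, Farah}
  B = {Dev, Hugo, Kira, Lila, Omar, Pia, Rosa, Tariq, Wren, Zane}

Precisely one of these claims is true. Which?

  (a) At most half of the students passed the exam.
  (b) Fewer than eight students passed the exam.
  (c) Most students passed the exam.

|A| = 11, |A ∩ B| = 10, |A ∖ B| = 1.
(a) requires |A ∩ B| ≤ |A ∖ B|: false.
(b) requires |A ∩ B| < 8: false.
(c) requires |A ∩ B| > |A ∖ B|: true.

(c)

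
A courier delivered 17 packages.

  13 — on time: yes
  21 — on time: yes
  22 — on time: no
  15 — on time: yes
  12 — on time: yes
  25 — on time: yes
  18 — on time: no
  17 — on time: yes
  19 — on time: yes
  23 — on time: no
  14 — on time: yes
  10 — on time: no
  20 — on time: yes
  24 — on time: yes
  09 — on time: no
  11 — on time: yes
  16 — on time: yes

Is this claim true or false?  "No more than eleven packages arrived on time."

False

Truth condition: |A ∩ B| ≤ 11.
|A| = 17, |A ∩ B| = 12, |A ∖ B| = 5.
|A ∩ B| = 12, so the statement is false.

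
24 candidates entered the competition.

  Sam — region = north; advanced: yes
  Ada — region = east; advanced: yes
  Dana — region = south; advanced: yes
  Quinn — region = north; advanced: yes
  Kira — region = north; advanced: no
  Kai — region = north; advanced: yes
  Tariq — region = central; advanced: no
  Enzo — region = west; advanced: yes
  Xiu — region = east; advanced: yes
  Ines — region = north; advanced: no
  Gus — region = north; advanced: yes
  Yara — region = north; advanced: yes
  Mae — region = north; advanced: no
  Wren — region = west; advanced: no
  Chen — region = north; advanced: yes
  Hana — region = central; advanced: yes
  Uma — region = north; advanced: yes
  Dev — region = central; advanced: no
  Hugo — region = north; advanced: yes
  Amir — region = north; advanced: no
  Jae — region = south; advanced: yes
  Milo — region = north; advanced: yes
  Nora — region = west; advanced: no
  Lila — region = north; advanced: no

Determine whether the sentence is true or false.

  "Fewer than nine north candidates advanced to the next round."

'Fewer than nine north candidates advanced to the next round' holds iff |A ∩ B| < 9.
A (the restrictor) = {Sam, Quinn, Kira, Kai, Ines, Gus, Yara, Mae, Chen, Uma, Hugo, Amir, Milo, Lila}, |A| = 14.
A ∩ B = {Sam, Quinn, Kai, Gus, Yara, Chen, Uma, Hugo, Milo}, so |A ∩ B| = 9.
|A ∩ B| = 9, so the statement is false.

False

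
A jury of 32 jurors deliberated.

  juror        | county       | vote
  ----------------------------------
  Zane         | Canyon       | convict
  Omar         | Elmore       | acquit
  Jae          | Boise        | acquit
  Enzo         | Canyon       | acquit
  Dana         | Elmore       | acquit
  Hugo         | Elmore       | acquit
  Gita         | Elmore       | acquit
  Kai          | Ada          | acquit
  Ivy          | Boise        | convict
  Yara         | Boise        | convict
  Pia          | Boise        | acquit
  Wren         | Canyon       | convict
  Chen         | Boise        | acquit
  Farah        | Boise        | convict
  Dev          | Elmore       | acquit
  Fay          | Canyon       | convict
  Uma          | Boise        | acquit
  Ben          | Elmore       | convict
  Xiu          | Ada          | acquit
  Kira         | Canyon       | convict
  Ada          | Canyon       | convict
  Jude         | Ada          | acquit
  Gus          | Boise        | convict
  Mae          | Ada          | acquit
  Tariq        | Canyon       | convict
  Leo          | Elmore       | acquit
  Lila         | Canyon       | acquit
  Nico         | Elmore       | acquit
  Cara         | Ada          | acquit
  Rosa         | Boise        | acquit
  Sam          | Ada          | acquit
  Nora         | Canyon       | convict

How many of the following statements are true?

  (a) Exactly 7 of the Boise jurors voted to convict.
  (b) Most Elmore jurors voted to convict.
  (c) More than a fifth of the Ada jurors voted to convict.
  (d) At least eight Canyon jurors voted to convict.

0

(a) Boise: |A| = 9, |A ∩ B| = 4; needs |A ∩ B| = 7 — false.
(b) Elmore: |A| = 8, |A ∩ B| = 1; needs |A ∩ B| > |A ∖ B| — false.
(c) Ada: |A| = 6, |A ∩ B| = 0; needs |A ∩ B| / |A| > 1/5 — false.
(d) Canyon: |A| = 9, |A ∩ B| = 7; needs |A ∩ B| ≥ 8 — false.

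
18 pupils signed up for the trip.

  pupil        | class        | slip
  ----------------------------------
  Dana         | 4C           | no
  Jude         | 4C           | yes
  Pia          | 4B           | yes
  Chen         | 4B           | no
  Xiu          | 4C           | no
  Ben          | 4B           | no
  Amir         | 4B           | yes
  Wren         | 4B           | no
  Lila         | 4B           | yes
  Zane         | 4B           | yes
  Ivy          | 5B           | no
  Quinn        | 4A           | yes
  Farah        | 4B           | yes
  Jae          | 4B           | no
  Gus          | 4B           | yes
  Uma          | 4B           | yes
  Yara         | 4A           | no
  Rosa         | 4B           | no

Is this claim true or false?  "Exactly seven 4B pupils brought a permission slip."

Truth condition: |A ∩ B| = 7.
A (the restrictor) = {Pia, Chen, Ben, Amir, Wren, Lila, Zane, Farah, Jae, Gus, Uma, Rosa}, |A| = 12.
A ∩ B = {Pia, Amir, Lila, Zane, Farah, Gus, Uma}, so |A ∩ B| = 7.
|A ∩ B| = 7, so the statement is true.

True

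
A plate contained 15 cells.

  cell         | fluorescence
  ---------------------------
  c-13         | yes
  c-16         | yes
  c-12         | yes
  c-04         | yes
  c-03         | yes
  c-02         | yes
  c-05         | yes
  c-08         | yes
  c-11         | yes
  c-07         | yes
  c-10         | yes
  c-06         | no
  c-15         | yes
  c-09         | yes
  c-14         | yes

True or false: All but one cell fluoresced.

Truth condition: |A ∖ B| = 1.
|A| = 15, |A ∩ B| = 14, |A ∖ B| = 1.
|A ∖ B| = 1, so the statement is true.

True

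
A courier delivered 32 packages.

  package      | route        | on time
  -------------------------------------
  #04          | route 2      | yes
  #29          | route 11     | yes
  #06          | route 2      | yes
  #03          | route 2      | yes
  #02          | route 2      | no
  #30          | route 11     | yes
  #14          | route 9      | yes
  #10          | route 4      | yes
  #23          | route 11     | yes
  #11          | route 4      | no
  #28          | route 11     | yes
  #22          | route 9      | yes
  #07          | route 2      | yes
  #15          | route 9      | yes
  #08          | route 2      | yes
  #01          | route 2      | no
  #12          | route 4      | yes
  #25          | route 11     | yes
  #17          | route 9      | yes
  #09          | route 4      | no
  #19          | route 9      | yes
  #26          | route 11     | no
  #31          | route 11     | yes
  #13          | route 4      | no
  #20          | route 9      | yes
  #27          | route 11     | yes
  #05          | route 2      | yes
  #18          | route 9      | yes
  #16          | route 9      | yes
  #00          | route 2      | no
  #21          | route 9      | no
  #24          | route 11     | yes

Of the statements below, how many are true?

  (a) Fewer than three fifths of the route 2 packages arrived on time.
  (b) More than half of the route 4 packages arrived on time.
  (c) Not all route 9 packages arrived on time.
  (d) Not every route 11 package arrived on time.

2

(a) route 2: |A| = 9, |A ∩ B| = 6; needs |A ∩ B| / |A| < 3/5 — false.
(b) route 4: |A| = 5, |A ∩ B| = 2; needs |A ∩ B| > |A ∖ B| — false.
(c) route 9: |A| = 9, |A ∩ B| = 8; needs A ⊄ B (|A ∖ B| ≥ 1) — true.
(d) route 11: |A| = 9, |A ∩ B| = 8; needs A ⊄ B (|A ∖ B| ≥ 1) — true.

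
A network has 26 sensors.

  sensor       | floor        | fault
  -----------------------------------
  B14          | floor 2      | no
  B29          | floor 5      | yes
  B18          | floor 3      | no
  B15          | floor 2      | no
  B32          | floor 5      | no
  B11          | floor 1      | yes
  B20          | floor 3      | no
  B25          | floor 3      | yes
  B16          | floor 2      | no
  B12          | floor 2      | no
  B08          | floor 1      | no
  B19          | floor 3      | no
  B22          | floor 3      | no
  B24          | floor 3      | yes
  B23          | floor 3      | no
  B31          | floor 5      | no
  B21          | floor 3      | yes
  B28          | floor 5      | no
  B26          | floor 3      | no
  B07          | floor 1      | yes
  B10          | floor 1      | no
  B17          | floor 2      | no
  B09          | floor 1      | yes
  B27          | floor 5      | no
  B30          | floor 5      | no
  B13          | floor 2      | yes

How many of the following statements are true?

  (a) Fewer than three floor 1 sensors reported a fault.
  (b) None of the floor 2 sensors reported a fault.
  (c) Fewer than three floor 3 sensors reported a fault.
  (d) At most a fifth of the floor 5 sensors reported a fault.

1

(a) floor 1: |A| = 5, |A ∩ B| = 3; needs |A ∩ B| < 3 — false.
(b) floor 2: |A| = 6, |A ∩ B| = 1; needs A ∩ B = ∅ (|A ∩ B| = 0) — false.
(c) floor 3: |A| = 9, |A ∩ B| = 3; needs |A ∩ B| < 3 — false.
(d) floor 5: |A| = 6, |A ∩ B| = 1; needs |A ∩ B| / |A| ≤ 1/5 — true.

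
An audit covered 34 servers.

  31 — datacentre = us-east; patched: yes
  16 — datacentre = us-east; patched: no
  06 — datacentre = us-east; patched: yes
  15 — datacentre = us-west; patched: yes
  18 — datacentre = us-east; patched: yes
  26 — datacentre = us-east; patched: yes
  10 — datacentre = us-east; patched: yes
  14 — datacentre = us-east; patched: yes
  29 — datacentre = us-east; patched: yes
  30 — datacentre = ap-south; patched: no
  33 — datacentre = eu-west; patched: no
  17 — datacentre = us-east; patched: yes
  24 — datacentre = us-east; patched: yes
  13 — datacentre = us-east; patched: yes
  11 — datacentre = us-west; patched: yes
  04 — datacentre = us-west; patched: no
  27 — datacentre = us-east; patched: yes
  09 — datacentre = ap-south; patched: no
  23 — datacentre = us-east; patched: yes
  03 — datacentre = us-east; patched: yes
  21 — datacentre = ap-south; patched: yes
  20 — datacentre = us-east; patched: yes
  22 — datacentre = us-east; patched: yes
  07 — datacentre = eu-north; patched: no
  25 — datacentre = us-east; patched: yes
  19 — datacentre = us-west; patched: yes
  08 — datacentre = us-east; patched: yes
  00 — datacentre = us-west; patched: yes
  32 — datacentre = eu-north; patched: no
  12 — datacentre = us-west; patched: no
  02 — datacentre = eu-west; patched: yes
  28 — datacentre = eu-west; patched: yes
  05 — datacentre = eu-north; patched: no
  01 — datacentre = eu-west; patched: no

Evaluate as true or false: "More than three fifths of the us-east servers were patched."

'More than three fifths of the us-east servers were patched' holds iff |A ∩ B| / |A| > 3/5.
|A| = 18, |A ∩ B| = 17, |A ∖ B| = 1.
|A ∩ B|/|A| = 17/18, so the statement is true.

True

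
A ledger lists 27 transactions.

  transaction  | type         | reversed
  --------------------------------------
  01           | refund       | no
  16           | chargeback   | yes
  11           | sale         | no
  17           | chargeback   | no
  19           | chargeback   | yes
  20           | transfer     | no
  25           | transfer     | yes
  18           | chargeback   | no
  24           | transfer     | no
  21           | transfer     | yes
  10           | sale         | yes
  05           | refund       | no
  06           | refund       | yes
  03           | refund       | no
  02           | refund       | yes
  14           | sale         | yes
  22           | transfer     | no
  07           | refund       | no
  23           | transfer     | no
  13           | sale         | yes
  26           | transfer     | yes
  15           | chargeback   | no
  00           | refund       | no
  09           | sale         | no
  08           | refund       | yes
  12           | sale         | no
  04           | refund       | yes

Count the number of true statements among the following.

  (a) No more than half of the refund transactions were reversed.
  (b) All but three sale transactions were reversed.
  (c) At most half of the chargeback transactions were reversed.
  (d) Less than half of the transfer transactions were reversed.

4

(a) refund: |A| = 9, |A ∩ B| = 4; needs |A ∩ B| ≤ |A ∖ B| — true.
(b) sale: |A| = 6, |A ∩ B| = 3; needs |A ∖ B| = 3 — true.
(c) chargeback: |A| = 5, |A ∩ B| = 2; needs |A ∩ B| ≤ |A ∖ B| — true.
(d) transfer: |A| = 7, |A ∩ B| = 3; needs |A ∩ B| < |A ∖ B| — true.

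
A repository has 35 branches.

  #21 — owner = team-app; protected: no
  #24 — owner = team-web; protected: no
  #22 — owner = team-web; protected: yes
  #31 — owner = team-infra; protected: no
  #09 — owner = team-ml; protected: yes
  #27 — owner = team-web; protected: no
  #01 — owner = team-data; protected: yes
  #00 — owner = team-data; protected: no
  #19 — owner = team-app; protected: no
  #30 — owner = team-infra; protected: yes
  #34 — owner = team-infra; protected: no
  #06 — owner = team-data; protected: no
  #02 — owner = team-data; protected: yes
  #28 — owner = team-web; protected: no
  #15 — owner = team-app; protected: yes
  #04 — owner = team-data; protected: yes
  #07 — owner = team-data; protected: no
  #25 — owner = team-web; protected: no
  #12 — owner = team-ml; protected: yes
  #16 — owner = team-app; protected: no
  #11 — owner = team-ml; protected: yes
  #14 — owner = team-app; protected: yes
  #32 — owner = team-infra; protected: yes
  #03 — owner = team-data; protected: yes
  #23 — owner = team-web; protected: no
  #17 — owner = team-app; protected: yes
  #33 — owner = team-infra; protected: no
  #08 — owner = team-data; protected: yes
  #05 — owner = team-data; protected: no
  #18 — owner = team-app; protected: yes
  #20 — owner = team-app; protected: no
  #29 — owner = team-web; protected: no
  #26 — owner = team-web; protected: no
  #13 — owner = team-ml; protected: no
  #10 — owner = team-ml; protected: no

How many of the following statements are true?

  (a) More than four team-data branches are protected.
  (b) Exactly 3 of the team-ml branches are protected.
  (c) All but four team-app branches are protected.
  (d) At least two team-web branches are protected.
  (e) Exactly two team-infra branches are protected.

4

(a) team-data: |A| = 9, |A ∩ B| = 5; needs |A ∩ B| > 4 — true.
(b) team-ml: |A| = 5, |A ∩ B| = 3; needs |A ∩ B| = 3 — true.
(c) team-app: |A| = 8, |A ∩ B| = 4; needs |A ∖ B| = 4 — true.
(d) team-web: |A| = 8, |A ∩ B| = 1; needs |A ∩ B| ≥ 2 — false.
(e) team-infra: |A| = 5, |A ∩ B| = 2; needs |A ∩ B| = 2 — true.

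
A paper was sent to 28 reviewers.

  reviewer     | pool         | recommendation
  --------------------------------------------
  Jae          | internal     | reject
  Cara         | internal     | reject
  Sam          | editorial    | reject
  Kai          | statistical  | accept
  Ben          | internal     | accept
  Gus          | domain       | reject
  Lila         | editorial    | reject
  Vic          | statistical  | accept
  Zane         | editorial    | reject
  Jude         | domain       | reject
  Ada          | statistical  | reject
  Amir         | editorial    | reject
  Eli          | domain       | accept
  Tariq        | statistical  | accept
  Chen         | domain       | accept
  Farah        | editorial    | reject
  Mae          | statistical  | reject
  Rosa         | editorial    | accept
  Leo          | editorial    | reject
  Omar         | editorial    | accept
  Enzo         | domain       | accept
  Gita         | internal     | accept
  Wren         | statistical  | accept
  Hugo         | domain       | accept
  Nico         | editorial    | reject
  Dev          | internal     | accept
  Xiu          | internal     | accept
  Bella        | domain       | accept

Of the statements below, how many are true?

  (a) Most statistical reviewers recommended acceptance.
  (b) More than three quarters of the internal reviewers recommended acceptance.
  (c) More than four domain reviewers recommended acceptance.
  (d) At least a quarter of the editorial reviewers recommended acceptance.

(a) statistical: |A| = 6, |A ∩ B| = 4; needs |A ∩ B| > |A ∖ B| — true.
(b) internal: |A| = 6, |A ∩ B| = 4; needs |A ∩ B| / |A| > 3/4 — false.
(c) domain: |A| = 7, |A ∩ B| = 5; needs |A ∩ B| > 4 — true.
(d) editorial: |A| = 9, |A ∩ B| = 2; needs |A ∩ B| / |A| ≥ 1/4 — false.

2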